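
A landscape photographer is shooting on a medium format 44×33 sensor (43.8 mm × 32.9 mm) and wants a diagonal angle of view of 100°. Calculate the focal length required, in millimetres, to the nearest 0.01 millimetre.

22.98 mm

Sensor diagonal = √(43.8² + 32.9²) = √3000.8500 ≈ 54.7800 mm.
From α = 2·arctan(d/2f) we get f = d / (2·tan(α/2)).
With d = 54.7800 mm and α/2 = 50°, tan(α/2) ≈ 1.19175, so f ≈ 54.7800 / 2.38351 ≈ 22.9829 mm.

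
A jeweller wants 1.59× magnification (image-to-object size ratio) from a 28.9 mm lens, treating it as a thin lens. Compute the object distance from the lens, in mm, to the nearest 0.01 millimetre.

With m = dᵢ/dₒ and 1/f = 1/dₒ + 1/dᵢ, substituting dᵢ = m·dₒ gives 1/f = (1 + 1/m)/dₒ, hence dₒ = f·(1 + 1/m).
dₒ = 28.9 × (1 + 1/1.59) = 28.9 × 1.62893 ≈ 47.076 mm.

47.08 mm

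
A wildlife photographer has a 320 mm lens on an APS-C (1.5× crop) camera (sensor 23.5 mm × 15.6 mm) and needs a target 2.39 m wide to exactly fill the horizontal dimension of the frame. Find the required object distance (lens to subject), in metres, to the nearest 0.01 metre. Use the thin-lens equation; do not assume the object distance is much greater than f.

W: 2.39 m = 2390 mm.
Magnification m = w/W = dᵢ/dₒ; combined with 1/f = 1/dₒ + 1/dᵢ this gives dₒ = f·(1 + W/w).
dₒ = 320 mm × (1 + 2390/23.5) = 320 × 102.7021 ≈ 32864.681 mm = 32.8647 m.

32.86 m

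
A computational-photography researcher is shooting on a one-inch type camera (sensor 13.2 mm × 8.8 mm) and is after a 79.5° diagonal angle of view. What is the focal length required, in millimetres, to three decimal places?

Sensor diagonal = √(13.2² + 8.8²) = √251.6800 ≈ 15.8644 mm.
From α = 2·arctan(d/2f) we get f = d / (2·tan(α/2)).
With d = 15.8644 mm and α/2 = 39.75°, tan(α/2) ≈ 0.83169, so f ≈ 15.8644 / 1.66338 ≈ 9.5374 mm.

9.537 mm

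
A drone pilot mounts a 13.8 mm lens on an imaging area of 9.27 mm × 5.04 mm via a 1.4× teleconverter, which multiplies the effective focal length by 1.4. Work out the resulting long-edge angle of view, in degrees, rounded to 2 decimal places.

Effective focal length f = 13.8 × 1.4 = 19.32 mm.
α = 2·arctan(9.27 / (2 × 19.32)) = 2·arctan(0.23991) ≈ 26.9814°.

26.98°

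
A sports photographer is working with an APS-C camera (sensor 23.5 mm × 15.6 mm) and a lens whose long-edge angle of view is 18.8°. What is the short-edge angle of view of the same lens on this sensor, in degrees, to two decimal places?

12.54°

From the long-edge AOV: f = 23.5 / (2·tan(9.4°)) = 23.5 / 0.33110 ≈ 70.9760 mm.
Short-edge AOV = 2·arctan(15.6 / (2 × 70.9760)) = 2·arctan(0.10990) ≈ 12.5429°.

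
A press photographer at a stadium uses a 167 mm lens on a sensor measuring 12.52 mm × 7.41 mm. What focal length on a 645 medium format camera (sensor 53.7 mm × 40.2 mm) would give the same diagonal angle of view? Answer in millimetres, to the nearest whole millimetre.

Sensor diagonal = √(12.52² + 7.41²) = √211.6585 ≈ 14.5485 mm.
Sensor diagonal = √(53.7² + 40.2²) = √4499.7300 ≈ 67.0800 mm.
Equal angle of view means equal diagonal/f ratio, so f₂ = f₁ · (diagonal₂/diagonal₁) = 167 × 67.0800/14.5485.
f₂ = 167 × 4.61079 ≈ 770.002 mm.

770 mm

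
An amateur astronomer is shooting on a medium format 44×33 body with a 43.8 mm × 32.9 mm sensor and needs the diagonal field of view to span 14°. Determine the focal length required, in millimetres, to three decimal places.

Sensor diagonal = √(43.8² + 32.9²) = √3000.8500 ≈ 54.7800 mm.
From α = 2·arctan(d/2f) we get f = d / (2·tan(α/2)).
With d = 54.7800 mm and α/2 = 7°, tan(α/2) ≈ 0.12278, so f ≈ 54.7800 / 0.24557 ≈ 223.0737 mm.

223.074 mm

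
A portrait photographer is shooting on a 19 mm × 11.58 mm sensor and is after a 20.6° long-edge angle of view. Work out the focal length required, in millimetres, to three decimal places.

52.275 mm

From α = 2·arctan(w/2f) we get f = w / (2·tan(α/2)).
With w = 19 mm and α/2 = 10.3°, tan(α/2) ≈ 0.18173, so f ≈ 19 / 0.36346 ≈ 52.2751 mm.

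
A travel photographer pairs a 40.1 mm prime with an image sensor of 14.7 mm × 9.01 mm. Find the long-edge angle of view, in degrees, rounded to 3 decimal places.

Angle of view α = 2·arctan(w/2f) with w = 14.7 mm and f = 40.1 mm.
w/2f = 0.18329; arctan(0.18329) ≈ 10.3866°, so α ≈ 20.7731°.

20.773°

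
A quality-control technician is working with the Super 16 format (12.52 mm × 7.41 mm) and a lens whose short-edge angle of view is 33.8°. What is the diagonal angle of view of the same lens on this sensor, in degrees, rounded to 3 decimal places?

61.633°

From the short-edge AOV: f = 7.41 / (2·tan(16.9°)) = 7.41 / 0.60765 ≈ 12.1946 mm.
Sensor diagonal = √(12.52² + 7.41²) = √211.6585 ≈ 14.5485 mm.
Diagonal AOV = 2·arctan(14.5485 / (2 × 12.1946)) = 2·arctan(0.59651) ≈ 61.6333°.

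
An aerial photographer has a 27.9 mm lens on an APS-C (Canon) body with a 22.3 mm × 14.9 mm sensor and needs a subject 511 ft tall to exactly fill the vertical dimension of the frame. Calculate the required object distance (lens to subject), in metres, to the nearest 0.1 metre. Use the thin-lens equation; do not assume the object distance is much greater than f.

291.7 m

W: 511 ft × 304.8 mm/ft = 155752.80 mm.
Magnification m = h/W = dᵢ/dₒ; combined with 1/f = 1/dₒ + 1/dᵢ this gives dₒ = f·(1 + W/h).
dₒ = 27.9 mm × (1 + 155753/14.9) = 27.9 × 10454.2077 ≈ 291672.395 mm = 291.672 m.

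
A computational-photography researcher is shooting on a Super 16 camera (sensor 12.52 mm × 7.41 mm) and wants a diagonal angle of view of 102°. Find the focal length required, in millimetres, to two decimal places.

Sensor diagonal = √(12.52² + 7.41²) = √211.6585 ≈ 14.5485 mm.
From α = 2·arctan(d/2f) we get f = d / (2·tan(α/2)).
With d = 14.5485 mm and α/2 = 51°, tan(α/2) ≈ 1.23490, so f ≈ 14.5485 / 2.46979 ≈ 5.8906 mm.

5.89 mm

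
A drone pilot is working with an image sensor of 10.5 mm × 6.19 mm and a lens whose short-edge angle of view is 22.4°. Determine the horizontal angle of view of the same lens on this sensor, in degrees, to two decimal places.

From the short-edge AOV: f = 6.19 / (2·tan(11.2°)) = 6.19 / 0.39601 ≈ 15.6309 mm.
Horizontal AOV = 2·arctan(10.5 / (2 × 15.6309)) = 2·arctan(0.33587) ≈ 37.1317°.

37.13°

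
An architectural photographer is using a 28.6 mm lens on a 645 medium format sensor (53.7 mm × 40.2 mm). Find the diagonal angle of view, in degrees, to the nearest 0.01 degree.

Sensor diagonal = √(53.7² + 40.2²) = √4499.7300 ≈ 67.0800 mm.
Angle of view α = 2·arctan(d/2f) with d = 67.0800 mm and f = 28.6 mm.
d/2f = 1.17273; arctan(1.17273) ≈ 49.5453°, so α ≈ 99.0907°.

99.09°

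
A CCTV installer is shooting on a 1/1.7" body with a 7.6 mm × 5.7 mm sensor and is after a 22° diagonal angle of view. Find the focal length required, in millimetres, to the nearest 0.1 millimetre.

Sensor diagonal = √(7.6² + 5.7²) = √90.2500 ≈ 9.5000 mm.
From α = 2·arctan(d/2f) we get f = d / (2·tan(α/2)).
With d = 9.5000 mm and α/2 = 11°, tan(α/2) ≈ 0.19438, so f ≈ 9.5000 / 0.38876 ≈ 24.4366 mm.

24.4 mm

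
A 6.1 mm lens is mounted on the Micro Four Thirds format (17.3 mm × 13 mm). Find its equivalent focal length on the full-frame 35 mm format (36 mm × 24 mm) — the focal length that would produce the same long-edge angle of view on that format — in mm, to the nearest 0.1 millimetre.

12.7 mm

Equal angle of view means equal width/f ratio, so f₂ = f₁ · (width₂/width₁) = 6.1 × 36/17.3.
f₂ = 6.1 × 2.08092 ≈ 12.694 mm.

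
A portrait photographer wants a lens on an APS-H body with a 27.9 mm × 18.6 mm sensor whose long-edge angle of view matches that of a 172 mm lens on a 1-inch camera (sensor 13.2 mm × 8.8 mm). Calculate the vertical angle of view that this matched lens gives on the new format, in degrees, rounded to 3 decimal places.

2.931°

Equal long-edge AOV ⇒ f₂ = f₁ · 27.9/13.2 = 172 × 2.11364 ≈ 363.5455 mm.
Vertical AOV on the new format = 2·arctan(18.6 / (2 × 363.5455)) = 2·arctan(0.02558) ≈ 2.9308°.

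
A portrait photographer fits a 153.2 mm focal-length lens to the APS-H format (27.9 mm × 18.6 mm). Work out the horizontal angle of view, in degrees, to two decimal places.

10.41°

Angle of view α = 2·arctan(w/2f) with w = 27.9 mm and f = 153.2 mm.
w/2f = 0.09106; arctan(0.09106) ≈ 5.2029°, so α ≈ 10.4057°.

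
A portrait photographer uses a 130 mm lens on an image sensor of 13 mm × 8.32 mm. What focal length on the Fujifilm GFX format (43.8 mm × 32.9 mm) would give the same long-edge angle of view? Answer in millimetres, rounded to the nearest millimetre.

Equal angle of view means equal width/f ratio, so f₂ = f₁ · (width₂/width₁) = 130 × 43.8/13.
f₂ = 130 × 3.36923 ≈ 438.000 mm.

438 mm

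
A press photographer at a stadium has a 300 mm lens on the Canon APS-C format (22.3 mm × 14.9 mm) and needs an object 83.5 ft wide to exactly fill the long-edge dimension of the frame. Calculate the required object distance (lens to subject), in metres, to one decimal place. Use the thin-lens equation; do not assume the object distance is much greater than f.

342.7 m

W: 83.5 ft × 304.8 mm/ft = 25450.80 mm.
Magnification m = w/W = dᵢ/dₒ; combined with 1/f = 1/dₒ + 1/dᵢ this gives dₒ = f·(1 + W/w).
dₒ = 300 mm × (1 + 25450.8/22.3) = 300 × 1142.2914 ≈ 342687.433 mm = 342.687 m.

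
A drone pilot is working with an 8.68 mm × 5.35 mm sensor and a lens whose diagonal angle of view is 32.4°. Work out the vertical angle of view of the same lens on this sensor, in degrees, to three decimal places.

Sensor diagonal = √(8.68² + 5.35²) = √103.9649 ≈ 10.1963 mm.
From the diagonal AOV: f = 10.1963 / (2·tan(16.2°)) = 10.1963 / 0.58105 ≈ 17.5480 mm.
Vertical AOV = 2·arctan(5.35 / (2 × 17.5480)) = 2·arctan(0.15244) ≈ 17.3348°.

17.335°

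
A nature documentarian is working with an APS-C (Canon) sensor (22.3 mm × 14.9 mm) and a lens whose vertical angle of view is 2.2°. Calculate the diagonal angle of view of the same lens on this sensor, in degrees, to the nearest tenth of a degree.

From the vertical AOV: f = 14.9 / (2·tan(1.1°)) = 14.9 / 0.03840 ≈ 388.0010 mm.
Sensor diagonal = √(22.3² + 14.9²) = √719.3000 ≈ 26.8198 mm.
Diagonal AOV = 2·arctan(26.8198 / (2 × 388.0010)) = 2·arctan(0.03456) ≈ 3.9589°.

4.0°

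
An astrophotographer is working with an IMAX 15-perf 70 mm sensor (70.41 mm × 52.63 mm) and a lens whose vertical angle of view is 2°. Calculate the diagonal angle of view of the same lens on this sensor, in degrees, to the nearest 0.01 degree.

From the vertical AOV: f = 52.63 / (2·tan(1°)) = 52.63 / 0.03491 ≈ 1507.5853 mm.
Sensor diagonal = √(70.41² + 52.63²) = √7727.4850 ≈ 87.9061 mm.
Diagonal AOV = 2·arctan(87.9061 / (2 × 1507.5853)) = 2·arctan(0.02915) ≈ 3.3399°.

3.34°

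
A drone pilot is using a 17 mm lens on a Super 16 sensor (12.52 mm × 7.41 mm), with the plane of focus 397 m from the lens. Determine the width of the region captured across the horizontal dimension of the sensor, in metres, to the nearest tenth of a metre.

dₒ: 397 m = 397000 mm.
Similar triangles through the lens centre give W/dₒ = w/dᵢ; with 1/f = 1/dₒ + 1/dᵢ this gives W = w·(dₒ − f)/f.
W = 12.52 mm × (397000 − 17) / 17 = 12.52 × 23351.9412 ≈ 292366.304 mm = 292.366 m.

292.4 m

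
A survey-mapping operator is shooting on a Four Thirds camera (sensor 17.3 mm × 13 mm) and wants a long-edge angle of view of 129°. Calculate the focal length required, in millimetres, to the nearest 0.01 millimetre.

From α = 2·arctan(w/2f) we get f = w / (2·tan(α/2)).
With w = 17.3 mm and α/2 = 64.5°, tan(α/2) ≈ 2.09654, so f ≈ 17.3 / 4.19309 ≈ 4.1258 mm.

4.13 mm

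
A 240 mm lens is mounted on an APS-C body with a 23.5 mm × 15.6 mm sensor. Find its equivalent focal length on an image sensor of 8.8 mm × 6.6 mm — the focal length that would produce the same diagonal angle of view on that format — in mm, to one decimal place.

Sensor diagonal = √(23.5² + 15.6²) = √795.6100 ≈ 28.2066 mm.
Sensor diagonal = √(8.8² + 6.6²) = √121.0000 ≈ 11.0000 mm.
Equal angle of view means equal diagonal/f ratio, so f₂ = f₁ · (diagonal₂/diagonal₁) = 240 × 11.0000/28.2066.
f₂ = 240 × 0.38998 ≈ 93.595 mm.

93.6 mm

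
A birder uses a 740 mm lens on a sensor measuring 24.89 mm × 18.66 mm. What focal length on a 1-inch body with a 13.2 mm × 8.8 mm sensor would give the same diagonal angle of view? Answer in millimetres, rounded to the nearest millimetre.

377 mm

Sensor diagonal = √(24.89² + 18.66²) = √967.7077 ≈ 31.1080 mm.
Sensor diagonal = √(13.2² + 8.8²) = √251.6800 ≈ 15.8644 mm.
Equal angle of view means equal diagonal/f ratio, so f₂ = f₁ · (diagonal₂/diagonal₁) = 740 × 15.8644/31.1080.
f₂ = 740 × 0.50998 ≈ 377.384 mm.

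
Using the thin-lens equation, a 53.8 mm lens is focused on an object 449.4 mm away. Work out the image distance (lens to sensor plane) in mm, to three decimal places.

61.117 mm

1/dᵢ = 1/f − 1/dₒ = 1/53.8 − 1/449.4 = 0.0163622 mm⁻¹.
dᵢ = 1/0.0163622 ≈ 61.1166 mm.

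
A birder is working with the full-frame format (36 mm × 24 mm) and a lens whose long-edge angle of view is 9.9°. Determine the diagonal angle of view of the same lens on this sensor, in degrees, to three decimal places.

11.885°

From the long-edge AOV: f = 36 / (2·tan(4.95°)) = 36 / 0.17322 ≈ 207.8297 mm.
Sensor diagonal = √(36² + 24²) = √1872.0000 ≈ 43.2666 mm.
Diagonal AOV = 2·arctan(43.2666 / (2 × 207.8297)) = 2·arctan(0.10409) ≈ 11.8852°.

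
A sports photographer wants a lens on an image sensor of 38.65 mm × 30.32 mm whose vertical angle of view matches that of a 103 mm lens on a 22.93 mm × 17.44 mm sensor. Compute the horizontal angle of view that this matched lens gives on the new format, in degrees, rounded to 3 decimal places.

Equal vertical AOV ⇒ f₂ = f₁ · 30.32/17.44 = 103 × 1.73853 ≈ 179.0688 mm.
Horizontal AOV on the new format = 2·arctan(38.65 / (2 × 179.0688)) = 2·arctan(0.10792) ≈ 12.3190°.

12.319°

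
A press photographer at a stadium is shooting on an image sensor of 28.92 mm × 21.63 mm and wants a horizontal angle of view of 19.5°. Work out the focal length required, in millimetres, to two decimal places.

From α = 2·arctan(w/2f) we get f = w / (2·tan(α/2)).
With w = 28.92 mm and α/2 = 9.75°, tan(α/2) ≈ 0.17183, so f ≈ 28.92 / 0.34366 ≈ 84.1522 mm.

84.15 mm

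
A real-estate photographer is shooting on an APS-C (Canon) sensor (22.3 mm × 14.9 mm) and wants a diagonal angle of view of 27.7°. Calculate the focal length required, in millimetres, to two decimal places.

54.39 mm

Sensor diagonal = √(22.3² + 14.9²) = √719.3000 ≈ 26.8198 mm.
From α = 2·arctan(d/2f) we get f = d / (2·tan(α/2)).
With d = 26.8198 mm and α/2 = 13.85°, tan(α/2) ≈ 0.24655, so f ≈ 26.8198 / 0.49310 ≈ 54.3903 mm.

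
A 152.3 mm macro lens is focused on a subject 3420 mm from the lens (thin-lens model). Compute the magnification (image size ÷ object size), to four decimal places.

Thin lens: 1/f = 1/dₒ + 1/dᵢ → 1/dᵢ = 1/152.3 − 1/3420 = 0.0062736 mm⁻¹, so dᵢ ≈ 159.3984 mm.
Magnification m = dᵢ/dₒ = 159.3984/3420 ≈ 0.04661.

0.0466×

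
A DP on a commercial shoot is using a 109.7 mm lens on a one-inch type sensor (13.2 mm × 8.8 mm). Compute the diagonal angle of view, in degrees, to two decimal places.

Sensor diagonal = √(13.2² + 8.8²) = √251.6800 ≈ 15.8644 mm.
Angle of view α = 2·arctan(d/2f) with d = 15.8644 mm and f = 109.7 mm.
d/2f = 0.07231; arctan(0.07231) ≈ 4.1358°, so α ≈ 8.2715°.

8.27°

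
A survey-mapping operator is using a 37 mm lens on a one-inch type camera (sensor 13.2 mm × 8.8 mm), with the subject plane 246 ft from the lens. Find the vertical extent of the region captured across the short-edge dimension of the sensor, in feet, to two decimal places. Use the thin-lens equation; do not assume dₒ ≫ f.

58.48 ft

dₒ: 246 ft × 304.8 mm/ft = 74980.80 mm.
Similar triangles through the lens centre give W/dₒ = h/dᵢ; with 1/f = 1/dₒ + 1/dᵢ this gives W = h·(dₒ − f)/f.
W = 8.8 mm × (74980.8 − 37) / 37 = 8.8 × 2025.5080 ≈ 17824.471 mm = 17824.471/304.8 ft = 58.4792 ft.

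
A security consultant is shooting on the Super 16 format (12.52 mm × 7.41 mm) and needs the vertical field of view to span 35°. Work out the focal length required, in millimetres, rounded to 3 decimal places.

11.751 mm

From α = 2·arctan(h/2f) we get f = h / (2·tan(α/2)).
With h = 7.41 mm and α/2 = 17.5°, tan(α/2) ≈ 0.31530, so f ≈ 7.41 / 0.63060 ≈ 11.7508 mm.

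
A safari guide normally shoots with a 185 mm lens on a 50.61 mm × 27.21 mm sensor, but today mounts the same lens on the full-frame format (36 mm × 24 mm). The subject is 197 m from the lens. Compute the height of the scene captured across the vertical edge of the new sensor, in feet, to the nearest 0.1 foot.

The focal length stays 185 mm; the relevant sensor dimension is now h = 24 mm. Object distance dₒ = 197 m = 197000 mm.
Thin-lens field height W = h·(dₒ − f)/f = 24 × (197000 − 185)/185 ≈ 25532.757 mm = 25532.757/304.8 ft = 83.7689 ft.

83.8 ft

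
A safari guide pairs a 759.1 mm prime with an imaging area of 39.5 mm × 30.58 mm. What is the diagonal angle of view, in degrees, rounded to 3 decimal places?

Sensor diagonal = √(39.5² + 30.58²) = √2495.3864 ≈ 49.9538 mm.
Angle of view α = 2·arctan(d/2f) with d = 49.9538 mm and f = 759.1 mm.
d/2f = 0.03290; arctan(0.03290) ≈ 1.8845°, so α ≈ 3.7691°.

3.769°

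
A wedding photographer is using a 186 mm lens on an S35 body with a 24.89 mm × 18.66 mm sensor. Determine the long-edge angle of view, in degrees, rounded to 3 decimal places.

Angle of view α = 2·arctan(w/2f) with w = 24.89 mm and f = 186 mm.
w/2f = 0.06691; arctan(0.06691) ≈ 3.8279°, so α ≈ 7.6558°.

7.656°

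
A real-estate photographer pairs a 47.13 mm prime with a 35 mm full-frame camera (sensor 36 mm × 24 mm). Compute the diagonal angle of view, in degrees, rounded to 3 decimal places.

49.312°

Sensor diagonal = √(36² + 24²) = √1872.0000 ≈ 43.2666 mm.
Angle of view α = 2·arctan(d/2f) with d = 43.2666 mm and f = 47.13 mm.
d/2f = 0.45901; arctan(0.45901) ≈ 24.6558°, so α ≈ 49.3115°.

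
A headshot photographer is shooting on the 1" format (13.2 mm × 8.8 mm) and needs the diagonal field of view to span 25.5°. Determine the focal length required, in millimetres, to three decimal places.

35.055 mm

Sensor diagonal = √(13.2² + 8.8²) = √251.6800 ≈ 15.8644 mm.
From α = 2·arctan(d/2f) we get f = d / (2·tan(α/2)).
With d = 15.8644 mm and α/2 = 12.75°, tan(α/2) ≈ 0.22628, so f ≈ 15.8644 / 0.45255 ≈ 35.0553 mm.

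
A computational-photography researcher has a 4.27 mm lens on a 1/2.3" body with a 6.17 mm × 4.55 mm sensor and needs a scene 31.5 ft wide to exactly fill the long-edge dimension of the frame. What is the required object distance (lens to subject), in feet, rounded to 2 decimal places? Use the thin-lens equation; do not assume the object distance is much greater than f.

21.81 ft

W: 31.5 ft × 304.8 mm/ft = 9601.20 mm.
Magnification m = w/W = dᵢ/dₒ; combined with 1/f = 1/dₒ + 1/dᵢ this gives dₒ = f·(1 + W/w).
dₒ = 4.27 mm × (1 + 9601.2/6.17) = 4.27 × 1557.1102 ≈ 6648.860 mm = 6648.860/304.8 ft = 21.8138 ft.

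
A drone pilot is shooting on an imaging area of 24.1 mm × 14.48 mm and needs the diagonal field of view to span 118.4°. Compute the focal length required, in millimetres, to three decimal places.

Sensor diagonal = √(24.1² + 14.48²) = √790.4804 ≈ 28.1155 mm.
From α = 2·arctan(d/2f) we get f = d / (2·tan(α/2)).
With d = 28.1155 mm and α/2 = 59.2°, tan(α/2) ≈ 1.67752, so f ≈ 28.1155 / 3.35503 ≈ 8.3801 mm.

8.380 mm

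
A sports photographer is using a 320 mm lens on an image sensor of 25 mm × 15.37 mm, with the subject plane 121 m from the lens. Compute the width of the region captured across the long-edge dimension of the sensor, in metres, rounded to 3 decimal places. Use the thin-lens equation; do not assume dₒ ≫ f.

dₒ: 121 m = 121000 mm.
Similar triangles through the lens centre give W/dₒ = w/dᵢ; with 1/f = 1/dₒ + 1/dᵢ this gives W = w·(dₒ − f)/f.
W = 25 mm × (121000 − 320) / 320 = 25 × 377.1250 ≈ 9428.125 mm = 9.42812 m.

9.428 m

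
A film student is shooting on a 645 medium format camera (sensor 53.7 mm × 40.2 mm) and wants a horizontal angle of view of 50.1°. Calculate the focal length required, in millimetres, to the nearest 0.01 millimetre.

57.45 mm

From α = 2·arctan(w/2f) we get f = w / (2·tan(α/2)).
With w = 53.7 mm and α/2 = 25.05°, tan(α/2) ≈ 0.46737, so f ≈ 53.7 / 0.93474 ≈ 57.4491 mm.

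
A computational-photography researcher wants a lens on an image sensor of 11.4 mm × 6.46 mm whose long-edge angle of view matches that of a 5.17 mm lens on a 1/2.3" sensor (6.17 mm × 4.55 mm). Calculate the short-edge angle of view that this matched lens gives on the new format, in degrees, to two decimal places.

Equal long-edge AOV ⇒ f₂ = f₁ · 11.4/6.17 = 5.17 × 1.84765 ≈ 9.5524 mm.
Short-edge AOV on the new format = 2·arctan(6.46 / (2 × 9.5524)) = 2·arctan(0.33814) ≈ 37.3646°.

37.36°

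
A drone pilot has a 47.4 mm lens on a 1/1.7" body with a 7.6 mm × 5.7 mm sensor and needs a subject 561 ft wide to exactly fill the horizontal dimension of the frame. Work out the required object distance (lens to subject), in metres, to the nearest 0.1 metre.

1066.5 m

W: 561 ft × 304.8 mm/ft = 170992.79 mm.
Magnification m = w/W = dᵢ/dₒ; combined with 1/f = 1/dₒ + 1/dᵢ this gives dₒ = f·(1 + W/w).
dₒ = 47.4 mm × (1 + 170993/7.6) = 47.4 × 22500.0519 ≈ 1066502.461 mm = 1066.5 m.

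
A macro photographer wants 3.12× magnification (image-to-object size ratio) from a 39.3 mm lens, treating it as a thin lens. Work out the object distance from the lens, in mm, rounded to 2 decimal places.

With m = dᵢ/dₒ and 1/f = 1/dₒ + 1/dᵢ, substituting dᵢ = m·dₒ gives 1/f = (1 + 1/m)/dₒ, hence dₒ = f·(1 + 1/m).
dₒ = 39.3 × (1 + 1/3.12) = 39.3 × 1.32051 ≈ 51.896 mm.

51.90 mm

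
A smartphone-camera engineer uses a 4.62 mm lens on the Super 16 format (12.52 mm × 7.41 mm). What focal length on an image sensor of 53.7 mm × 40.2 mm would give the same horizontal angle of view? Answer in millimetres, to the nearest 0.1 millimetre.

Equal angle of view means equal width/f ratio, so f₂ = f₁ · (width₂/width₁) = 4.62 × 53.7/12.52.
f₂ = 4.62 × 4.28914 ≈ 19.816 mm.

19.8 mm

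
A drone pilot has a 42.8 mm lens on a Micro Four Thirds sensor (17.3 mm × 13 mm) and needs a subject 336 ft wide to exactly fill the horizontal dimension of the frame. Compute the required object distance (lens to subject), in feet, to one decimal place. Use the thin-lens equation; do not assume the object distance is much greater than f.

831.4 ft

W: 336 ft × 304.8 mm/ft = 102412.80 mm.
Magnification m = w/W = dᵢ/dₒ; combined with 1/f = 1/dₒ + 1/dᵢ this gives dₒ = f·(1 + W/w).
dₒ = 42.8 mm × (1 + 102413/17.3) = 42.8 × 5920.8148 ≈ 253410.875 mm = 253410.875/304.8 ft = 831.401 ft.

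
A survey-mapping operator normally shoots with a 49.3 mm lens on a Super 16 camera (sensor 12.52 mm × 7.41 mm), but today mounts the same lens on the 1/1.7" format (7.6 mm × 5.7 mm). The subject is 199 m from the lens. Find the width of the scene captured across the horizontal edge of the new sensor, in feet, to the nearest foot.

The focal length stays 49.3 mm; the relevant sensor dimension is now w = 7.6 mm. Object distance dₒ = 199 m = 199000 mm.
Thin-lens field width W = w·(dₒ − f)/f = 7.6 × (199000 − 49.3)/49.3 ≈ 30669.885 mm = 30669.885/304.8 ft = 100.623 ft.

101 ft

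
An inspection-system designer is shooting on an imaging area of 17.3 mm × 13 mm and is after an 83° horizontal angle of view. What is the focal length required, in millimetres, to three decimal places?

From α = 2·arctan(w/2f) we get f = w / (2·tan(α/2)).
With w = 17.3 mm and α/2 = 41.5°, tan(α/2) ≈ 0.88473, so f ≈ 17.3 / 1.76945 ≈ 9.7770 mm.

9.777 mm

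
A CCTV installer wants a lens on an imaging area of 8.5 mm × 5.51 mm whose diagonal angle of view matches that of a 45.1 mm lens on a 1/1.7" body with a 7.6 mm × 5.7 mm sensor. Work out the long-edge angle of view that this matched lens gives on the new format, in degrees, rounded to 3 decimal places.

10.101°

Sensor diagonal = √(7.6² + 5.7²) = √90.2500 ≈ 9.5000 mm.
Sensor diagonal = √(8.5² + 5.51²) = √102.6101 ≈ 10.1297 mm.
Equal diagonal AOV ⇒ f₂ = f₁ · 10.1297/9.5000 = 45.1 × 1.06628 ≈ 48.0892 mm.
Long-edge AOV on the new format = 2·arctan(8.5 / (2 × 48.0892)) = 2·arctan(0.08838) ≈ 10.1011°.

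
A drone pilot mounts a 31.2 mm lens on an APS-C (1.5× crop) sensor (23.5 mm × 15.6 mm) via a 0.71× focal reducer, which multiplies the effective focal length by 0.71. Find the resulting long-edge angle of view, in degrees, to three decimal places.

Effective focal length f = 31.2 × 0.71 = 22.152 mm.
α = 2·arctan(23.5 / (2 × 22.152)) = 2·arctan(0.53043) ≈ 55.8853°.

55.885°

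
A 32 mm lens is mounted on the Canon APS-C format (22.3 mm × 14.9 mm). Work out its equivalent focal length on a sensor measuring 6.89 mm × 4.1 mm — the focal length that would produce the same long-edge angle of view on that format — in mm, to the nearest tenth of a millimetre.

Equal angle of view means equal width/f ratio, so f₂ = f₁ · (width₂/width₁) = 32 × 6.89/22.3.
f₂ = 32 × 0.30897 ≈ 9.887 mm.

9.9 mm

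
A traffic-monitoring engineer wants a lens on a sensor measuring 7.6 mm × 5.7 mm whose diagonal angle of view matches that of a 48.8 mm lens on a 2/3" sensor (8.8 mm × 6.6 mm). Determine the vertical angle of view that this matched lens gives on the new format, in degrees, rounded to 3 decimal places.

7.737°

Sensor diagonal = √(8.8² + 6.6²) = √121.0000 ≈ 11.0000 mm.
Sensor diagonal = √(7.6² + 5.7²) = √90.2500 ≈ 9.5000 mm.
Equal diagonal AOV ⇒ f₂ = f₁ · 9.5000/11.0000 = 48.8 × 0.86364 ≈ 42.1455 mm.
Vertical AOV on the new format = 2·arctan(5.7 / (2 × 42.1455)) = 2·arctan(0.06762) ≈ 7.7372°.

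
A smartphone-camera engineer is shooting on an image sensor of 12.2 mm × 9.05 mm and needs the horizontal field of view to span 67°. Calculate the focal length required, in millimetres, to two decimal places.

9.22 mm

From α = 2·arctan(w/2f) we get f = w / (2·tan(α/2)).
With w = 12.2 mm and α/2 = 33.5°, tan(α/2) ≈ 0.66189, so f ≈ 12.2 / 1.32377 ≈ 9.2161 mm.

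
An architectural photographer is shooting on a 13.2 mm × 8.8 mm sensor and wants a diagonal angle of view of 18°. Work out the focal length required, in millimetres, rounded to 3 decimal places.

Sensor diagonal = √(13.2² + 8.8²) = √251.6800 ≈ 15.8644 mm.
From α = 2·arctan(d/2f) we get f = d / (2·tan(α/2)).
With d = 15.8644 mm and α/2 = 9°, tan(α/2) ≈ 0.15838, so f ≈ 15.8644 / 0.31677 ≈ 50.0820 mm.

50.082 mm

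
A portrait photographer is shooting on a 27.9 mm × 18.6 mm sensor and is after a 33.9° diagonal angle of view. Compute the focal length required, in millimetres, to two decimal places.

Sensor diagonal = √(27.9² + 18.6²) = √1124.3700 ≈ 33.5316 mm.
From α = 2·arctan(d/2f) we get f = d / (2·tan(α/2)).
With d = 33.5316 mm and α/2 = 16.95°, tan(α/2) ≈ 0.30478, so f ≈ 33.5316 / 0.60955 ≈ 55.0102 mm.

55.01 mm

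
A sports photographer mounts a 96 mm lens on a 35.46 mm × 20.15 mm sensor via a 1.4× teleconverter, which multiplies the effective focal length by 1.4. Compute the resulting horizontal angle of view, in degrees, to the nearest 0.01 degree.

15.03°

Effective focal length f = 96 × 1.4 = 134.4 mm.
α = 2·arctan(35.46 / (2 × 134.4)) = 2·arctan(0.13192) ≈ 15.0301°.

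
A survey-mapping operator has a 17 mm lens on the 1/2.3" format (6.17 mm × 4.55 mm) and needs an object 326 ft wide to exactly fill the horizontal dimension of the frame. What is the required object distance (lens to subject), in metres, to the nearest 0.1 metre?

W: 326 ft × 304.8 mm/ft = 99364.80 mm.
Magnification m = w/W = dᵢ/dₒ; combined with 1/f = 1/dₒ + 1/dᵢ this gives dₒ = f·(1 + W/w).
dₒ = 17 mm × (1 + 99364.8/6.17) = 17 × 16105.5052 ≈ 273793.588 mm = 273.794 m.

273.8 m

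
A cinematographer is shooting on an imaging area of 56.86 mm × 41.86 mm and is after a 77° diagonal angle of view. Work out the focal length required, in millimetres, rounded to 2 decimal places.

Sensor diagonal = √(56.86² + 41.86²) = √4985.3192 ≈ 70.6068 mm.
From α = 2·arctan(d/2f) we get f = d / (2·tan(α/2)).
With d = 70.6068 mm and α/2 = 38.5°, tan(α/2) ≈ 0.79544, so f ≈ 70.6068 / 1.59087 ≈ 44.3825 mm.

44.38 mm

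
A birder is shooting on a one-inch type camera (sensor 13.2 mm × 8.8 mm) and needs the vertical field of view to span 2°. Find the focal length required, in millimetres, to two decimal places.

From α = 2·arctan(h/2f) we get f = h / (2·tan(α/2)).
With h = 8.8 mm and α/2 = 1°, tan(α/2) ≈ 0.01746, so f ≈ 8.8 / 0.03491 ≈ 252.0758 mm.

252.08 mm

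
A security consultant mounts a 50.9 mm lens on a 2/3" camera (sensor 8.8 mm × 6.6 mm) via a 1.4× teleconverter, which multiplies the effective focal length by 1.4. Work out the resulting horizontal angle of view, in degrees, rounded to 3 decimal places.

7.067°

Effective focal length f = 50.9 × 1.4 = 71.26 mm.
α = 2·arctan(8.8 / (2 × 71.26)) = 2·arctan(0.06175) ≈ 7.0666°.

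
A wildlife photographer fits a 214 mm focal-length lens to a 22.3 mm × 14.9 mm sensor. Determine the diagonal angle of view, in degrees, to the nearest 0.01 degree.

7.17°

Sensor diagonal = √(22.3² + 14.9²) = √719.3000 ≈ 26.8198 mm.
Angle of view α = 2·arctan(d/2f) with d = 26.8198 mm and f = 214 mm.
d/2f = 0.06266; arctan(0.06266) ≈ 3.5856°, so α ≈ 7.1713°.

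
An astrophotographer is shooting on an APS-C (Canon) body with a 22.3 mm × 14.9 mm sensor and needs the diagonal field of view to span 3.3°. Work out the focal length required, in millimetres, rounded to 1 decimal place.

465.5 mm

Sensor diagonal = √(22.3² + 14.9²) = √719.3000 ≈ 26.8198 mm.
From α = 2·arctan(d/2f) we get f = d / (2·tan(α/2)).
With d = 26.8198 mm and α/2 = 1.65°, tan(α/2) ≈ 0.02881, so f ≈ 26.8198 / 0.05761 ≈ 465.5257 mm.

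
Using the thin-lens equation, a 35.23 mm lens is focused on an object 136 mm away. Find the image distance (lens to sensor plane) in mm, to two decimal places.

1/dᵢ = 1/f − 1/dₒ = 1/35.23 − 1/136 = 0.0210320 mm⁻¹.
dᵢ = 1/0.0210320 ≈ 47.5467 mm.

47.55 mm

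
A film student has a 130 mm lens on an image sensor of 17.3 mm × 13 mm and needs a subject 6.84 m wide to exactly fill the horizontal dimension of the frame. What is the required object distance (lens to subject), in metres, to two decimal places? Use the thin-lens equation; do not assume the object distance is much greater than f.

W: 6.84 m = 6840 mm.
Magnification m = w/W = dᵢ/dₒ; combined with 1/f = 1/dₒ + 1/dᵢ this gives dₒ = f·(1 + W/w).
dₒ = 130 mm × (1 + 6840/17.3) = 130 × 396.3757 ≈ 51528.844 mm = 51.5288 m.

51.53 m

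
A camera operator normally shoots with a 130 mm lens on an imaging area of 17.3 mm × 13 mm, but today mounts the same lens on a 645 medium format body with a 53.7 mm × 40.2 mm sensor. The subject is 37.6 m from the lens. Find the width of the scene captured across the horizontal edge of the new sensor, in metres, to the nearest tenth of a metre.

The focal length stays 130 mm; the relevant sensor dimension is now w = 53.7 mm. Object distance dₒ = 37.6 m = 37600 mm.
Thin-lens field width W = w·(dₒ − f)/f = 53.7 × (37600 − 130)/130 ≈ 15477.992 mm = 15.478 m.

15.5 m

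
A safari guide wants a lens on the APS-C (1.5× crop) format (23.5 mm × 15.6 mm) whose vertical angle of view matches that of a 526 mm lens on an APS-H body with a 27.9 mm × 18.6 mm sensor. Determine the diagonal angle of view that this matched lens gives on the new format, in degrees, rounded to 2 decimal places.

3.66°

Equal vertical AOV ⇒ f₂ = f₁ · 15.6/18.6 = 526 × 0.83871 ≈ 441.1613 mm.
Sensor diagonal = √(23.5² + 15.6²) = √795.6100 ≈ 28.2066 mm.
Diagonal AOV on the new format = 2·arctan(28.2066 / (2 × 441.1613)) = 2·arctan(0.03197) ≈ 3.6621°.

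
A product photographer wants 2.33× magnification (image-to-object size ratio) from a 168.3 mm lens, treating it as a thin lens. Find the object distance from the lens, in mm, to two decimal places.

240.53 mm

With m = dᵢ/dₒ and 1/f = 1/dₒ + 1/dᵢ, substituting dᵢ = m·dₒ gives 1/f = (1 + 1/m)/dₒ, hence dₒ = f·(1 + 1/m).
dₒ = 168.3 × (1 + 1/2.33) = 168.3 × 1.42918 ≈ 240.532 mm.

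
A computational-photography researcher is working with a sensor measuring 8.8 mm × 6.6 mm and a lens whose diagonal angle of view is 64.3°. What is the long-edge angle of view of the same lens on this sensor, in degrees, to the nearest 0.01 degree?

Sensor diagonal = √(8.8² + 6.6²) = √121.0000 ≈ 11.0000 mm.
From the diagonal AOV: f = 11.0000 / (2·tan(32.15°)) = 11.0000 / 1.25703 ≈ 8.7508 mm.
Long-edge AOV = 2·arctan(8.8 / (2 × 8.7508)) = 2·arctan(0.50281) ≈ 53.3876°.

53.39°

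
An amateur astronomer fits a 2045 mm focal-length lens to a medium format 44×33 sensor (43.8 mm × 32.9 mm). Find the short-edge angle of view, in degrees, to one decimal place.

Angle of view α = 2·arctan(h/2f) with h = 32.9 mm and f = 2045 mm.
h/2f = 0.00804; arctan(0.00804) ≈ 0.4609°, so α ≈ 0.9218°.

0.9°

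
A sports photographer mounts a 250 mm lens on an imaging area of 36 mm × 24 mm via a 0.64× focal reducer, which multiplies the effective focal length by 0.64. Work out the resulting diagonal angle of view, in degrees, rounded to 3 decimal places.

15.400°

Effective focal length f = 250 × 0.64 = 160 mm.
Sensor diagonal = √(36² + 24²) = √1872.0000 ≈ 43.2666 mm.
α = 2·arctan(43.267 / (2 × 160)) = 2·arctan(0.13521) ≈ 15.4003°.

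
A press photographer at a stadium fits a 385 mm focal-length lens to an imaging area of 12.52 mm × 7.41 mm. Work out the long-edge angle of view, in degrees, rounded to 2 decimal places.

1.86°

Angle of view α = 2·arctan(w/2f) with w = 12.52 mm and f = 385 mm.
w/2f = 0.01626; arctan(0.01626) ≈ 0.9315°, so α ≈ 1.8631°.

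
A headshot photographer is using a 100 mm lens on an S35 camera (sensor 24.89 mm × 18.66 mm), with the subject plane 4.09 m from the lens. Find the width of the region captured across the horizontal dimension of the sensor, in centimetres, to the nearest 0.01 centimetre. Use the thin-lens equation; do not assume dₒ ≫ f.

dₒ: 4.09 m = 4090 mm.
Similar triangles through the lens centre give W/dₒ = w/dᵢ; with 1/f = 1/dₒ + 1/dᵢ this gives W = w·(dₒ − f)/f.
W = 24.89 mm × (4090 − 100) / 100 = 24.89 × 39.9000 ≈ 993.111 mm = 99.3111 cm.

99.31 cm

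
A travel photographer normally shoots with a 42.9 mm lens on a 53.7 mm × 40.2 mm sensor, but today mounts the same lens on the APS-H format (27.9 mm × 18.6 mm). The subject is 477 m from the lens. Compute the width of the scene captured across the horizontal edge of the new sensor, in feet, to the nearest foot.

1018 ft

The focal length stays 42.9 mm; the relevant sensor dimension is now w = 27.9 mm. Object distance dₒ = 477 m = 477000 mm.
Thin-lens field width W = w·(dₒ − f)/f = 27.9 × (477000 − 42.9)/42.9 ≈ 310188.883 mm = 310188.883/304.8 ft = 1017.68 ft.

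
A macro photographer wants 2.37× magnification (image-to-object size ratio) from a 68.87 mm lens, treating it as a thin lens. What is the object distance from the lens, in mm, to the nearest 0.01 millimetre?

97.93 mm

With m = dᵢ/dₒ and 1/f = 1/dₒ + 1/dᵢ, substituting dᵢ = m·dₒ gives 1/f = (1 + 1/m)/dₒ, hence dₒ = f·(1 + 1/m).
dₒ = 68.87 × (1 + 1/2.37) = 68.87 × 1.42194 ≈ 97.929 mm.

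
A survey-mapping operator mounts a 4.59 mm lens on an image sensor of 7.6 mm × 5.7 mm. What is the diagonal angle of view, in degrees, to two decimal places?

91.96°

Sensor diagonal = √(7.6² + 5.7²) = √90.2500 ≈ 9.5000 mm.
Angle of view α = 2·arctan(d/2f) with d = 9.5000 mm and f = 4.59 mm.
d/2f = 1.03486; arctan(1.03486) ≈ 45.9814°, so α ≈ 91.9628°.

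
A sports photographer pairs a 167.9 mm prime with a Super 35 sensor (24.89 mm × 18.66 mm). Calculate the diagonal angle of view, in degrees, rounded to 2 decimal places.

10.59°

Sensor diagonal = √(24.89² + 18.66²) = √967.7077 ≈ 31.1080 mm.
Angle of view α = 2·arctan(d/2f) with d = 31.1080 mm and f = 167.9 mm.
d/2f = 0.09264; arctan(0.09264) ≈ 5.2927°, so α ≈ 10.5854°.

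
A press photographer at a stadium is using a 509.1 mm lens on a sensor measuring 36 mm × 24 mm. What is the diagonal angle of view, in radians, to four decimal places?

Sensor diagonal = √(36² + 24²) = √1872.0000 ≈ 43.2666 mm.
Angle of view α = 2·arctan(d/2f) with d = 43.2666 mm and f = 509.1 mm.
d/2f = 0.04249; arctan(0.04249) ≈ 0.0425 rad, so α ≈ 0.0849 rad.

0.0849 rad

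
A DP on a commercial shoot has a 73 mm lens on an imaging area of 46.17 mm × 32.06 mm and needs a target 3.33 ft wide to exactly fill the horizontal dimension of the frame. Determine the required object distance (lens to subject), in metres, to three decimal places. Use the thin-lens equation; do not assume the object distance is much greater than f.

W: 3.33 ft × 304.8 mm/ft = 1014.98 mm.
Magnification m = w/W = dᵢ/dₒ; combined with 1/f = 1/dₒ + 1/dᵢ this gives dₒ = f·(1 + W/w).
dₒ = 73 mm × (1 + 1014.98/46.17) = 73 × 22.9836 ≈ 1677.805 mm = 1.6778 m.

1.678 m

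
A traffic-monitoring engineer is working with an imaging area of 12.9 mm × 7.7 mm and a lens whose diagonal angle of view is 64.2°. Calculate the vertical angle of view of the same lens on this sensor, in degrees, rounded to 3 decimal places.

Sensor diagonal = √(12.9² + 7.7²) = √225.7000 ≈ 15.0233 mm.
From the diagonal AOV: f = 15.0233 / (2·tan(32.1°)) = 15.0233 / 1.25460 ≈ 11.9746 mm.
Vertical AOV = 2·arctan(7.7 / (2 × 11.9746)) = 2·arctan(0.32151) ≈ 35.6466°.

35.647°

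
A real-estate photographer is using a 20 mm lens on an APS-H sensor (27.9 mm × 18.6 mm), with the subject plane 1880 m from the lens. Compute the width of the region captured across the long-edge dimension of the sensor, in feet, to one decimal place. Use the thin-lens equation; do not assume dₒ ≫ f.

dₒ: 1880 m = 1.88e+06 mm.
Similar triangles through the lens centre give W/dₒ = w/dᵢ; with 1/f = 1/dₒ + 1/dᵢ this gives W = w·(dₒ − f)/f.
W = 27.9 mm × (1.88e+06 − 20) / 20 = 27.9 × 93999.0000 ≈ 2622572.100 mm = 2622572.100/304.8 ft = 8604.24 ft.

8604.2 ft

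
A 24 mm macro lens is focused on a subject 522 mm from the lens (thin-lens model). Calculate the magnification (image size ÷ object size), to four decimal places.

0.0482×

Thin lens: 1/f = 1/dₒ + 1/dᵢ → 1/dᵢ = 1/24 − 1/522 = 0.0397510 mm⁻¹, so dᵢ ≈ 25.1566 mm.
Magnification m = dᵢ/dₒ = 25.1566/522 ≈ 0.04819.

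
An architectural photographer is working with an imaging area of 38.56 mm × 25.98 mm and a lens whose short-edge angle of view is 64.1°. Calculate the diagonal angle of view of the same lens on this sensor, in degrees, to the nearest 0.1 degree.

From the short-edge AOV: f = 25.98 / (2·tan(32.05°)) = 25.98 / 1.25217 ≈ 20.7480 mm.
Sensor diagonal = √(38.56² + 25.98²) = √2161.8340 ≈ 46.4955 mm.
Diagonal AOV = 2·arctan(46.4955 / (2 × 20.7480)) = 2·arctan(1.12048) ≈ 96.5038°.

96.5°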